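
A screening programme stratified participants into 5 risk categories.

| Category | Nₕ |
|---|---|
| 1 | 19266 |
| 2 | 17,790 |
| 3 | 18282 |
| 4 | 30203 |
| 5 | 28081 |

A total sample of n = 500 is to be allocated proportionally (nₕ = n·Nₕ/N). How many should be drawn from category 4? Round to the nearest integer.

N = 19266 + 17790 + 18282 + 30203 + 28081 = 113622.
n_4 = 500·30203/113622 = 132.910... → 133.

133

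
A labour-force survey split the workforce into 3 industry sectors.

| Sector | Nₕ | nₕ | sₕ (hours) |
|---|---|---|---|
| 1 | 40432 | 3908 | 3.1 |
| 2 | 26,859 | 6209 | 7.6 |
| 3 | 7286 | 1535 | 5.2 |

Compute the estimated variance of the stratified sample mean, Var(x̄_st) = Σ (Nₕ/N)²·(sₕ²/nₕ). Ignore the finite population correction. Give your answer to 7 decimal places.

N = 74577; Wₕ = Nₕ/N.
sector 1: (40432/74577)²·3.1²/3908 = 0.0007227856
sector 2: (26859/74577)²·7.6²/6209 = 0.0012066335
sector 3: (7286/74577)²·5.2²/1535 = 0.0001681384
Sum = 0.0020975574 → 0.0020976.

0.0020976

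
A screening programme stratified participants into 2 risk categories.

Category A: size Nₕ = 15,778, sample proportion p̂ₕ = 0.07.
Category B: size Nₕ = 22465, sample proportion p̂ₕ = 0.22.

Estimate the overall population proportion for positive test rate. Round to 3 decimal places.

0.158

N = 15778 + 22465 = 38243.
Overall proportion = Σ (Nₕ/N)·p̂ₕ.
Σ Nₕp̂ₕ = 1104.46 + 4942.3 = 6046.76.
6046.76 / 38243 = 0.15811... → 0.158.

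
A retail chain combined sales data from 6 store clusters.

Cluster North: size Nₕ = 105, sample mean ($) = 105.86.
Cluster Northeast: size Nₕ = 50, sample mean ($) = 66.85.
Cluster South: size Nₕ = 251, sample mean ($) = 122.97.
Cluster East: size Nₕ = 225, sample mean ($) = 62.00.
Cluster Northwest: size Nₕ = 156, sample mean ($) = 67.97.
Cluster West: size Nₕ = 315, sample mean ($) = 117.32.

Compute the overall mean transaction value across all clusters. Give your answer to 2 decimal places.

N = 105 + 50 + 251 + 225 + 156 + 315 = 1102.
Overall mean = Σ (Nₕ/N)·x̄ₕ — weight by population share, not a simple average.
Σ Nₕx̄ₕ = 105·105.86 + 50·66.85 + 251·122.97 + 225·62.00 + 156·67.97 + 315·117.32 = 11115.3 + 3342.5 + 30865.47 + 13950 + 10603.32 + 36955.8 = 106832.39.
Divide by N: 106832.39 / 1102 = 96.9441... → 96.94.

96.94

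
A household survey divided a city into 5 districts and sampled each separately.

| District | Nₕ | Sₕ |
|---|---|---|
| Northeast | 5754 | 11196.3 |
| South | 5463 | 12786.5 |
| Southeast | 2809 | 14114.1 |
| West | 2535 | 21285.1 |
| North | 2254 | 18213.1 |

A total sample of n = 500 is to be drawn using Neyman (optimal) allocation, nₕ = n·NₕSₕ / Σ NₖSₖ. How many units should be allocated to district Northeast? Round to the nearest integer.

120

Σ NₕSₕ = 5754·11196.3 + 5463·12786.5 + 2809·14114.1 + 2535·21285.1 + 2254·18213.1 = 268932722.5.
Share for Northeast: 64423510.2/268932722.5 = 0.23955.
n_Northeast = 500 × 0.23955 = 119.776... → 120.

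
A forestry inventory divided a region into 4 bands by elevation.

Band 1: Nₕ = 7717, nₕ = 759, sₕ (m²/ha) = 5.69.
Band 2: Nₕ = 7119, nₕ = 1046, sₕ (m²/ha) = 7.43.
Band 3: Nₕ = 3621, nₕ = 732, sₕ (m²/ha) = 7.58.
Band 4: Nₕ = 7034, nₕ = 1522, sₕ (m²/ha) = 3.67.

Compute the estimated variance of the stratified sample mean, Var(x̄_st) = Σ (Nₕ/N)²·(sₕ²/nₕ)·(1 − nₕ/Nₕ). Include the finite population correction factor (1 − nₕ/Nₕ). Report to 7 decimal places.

N = 25491. Term for each stratum: Wₕ²sₕ²/nₕ·(1−nₕ/Nₕ).
Var(x̄_st) = 0.0035248605 + 0.0035115145 + 0.0012636583 + 0.0005280260 = 0.0088280593 → 0.0088281.

0.0088281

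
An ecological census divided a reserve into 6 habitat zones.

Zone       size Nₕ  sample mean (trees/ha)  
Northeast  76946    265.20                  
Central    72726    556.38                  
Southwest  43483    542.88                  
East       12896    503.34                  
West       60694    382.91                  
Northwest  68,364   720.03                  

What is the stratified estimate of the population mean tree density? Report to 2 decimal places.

x̄_st = (Σ Nₕx̄ₕ) / (Σ Nₕ) = (76946·265.20 + 72726·556.38 + 43483·542.88 + 12896·503.34 + 60694·382.91 + 68364·720.03) / 335109
= 163430965.22 / 335109 = 487.6949... → 487.69.

487.69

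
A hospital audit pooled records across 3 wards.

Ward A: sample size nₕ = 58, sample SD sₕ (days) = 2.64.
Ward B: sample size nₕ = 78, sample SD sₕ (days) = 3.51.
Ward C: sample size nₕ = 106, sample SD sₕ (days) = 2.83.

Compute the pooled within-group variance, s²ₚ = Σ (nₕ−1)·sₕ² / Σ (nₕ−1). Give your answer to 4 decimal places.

Degrees of freedom: 57 + 77 + 105 = 239.
Σ(nₕ−1)sₕ² = 57·6.9696 + 77·12.3201 + 105·8.0089 = 2186.8494.
s²ₚ = 2186.8494 / 239 = 9.149997... → 9.1500.

9.1500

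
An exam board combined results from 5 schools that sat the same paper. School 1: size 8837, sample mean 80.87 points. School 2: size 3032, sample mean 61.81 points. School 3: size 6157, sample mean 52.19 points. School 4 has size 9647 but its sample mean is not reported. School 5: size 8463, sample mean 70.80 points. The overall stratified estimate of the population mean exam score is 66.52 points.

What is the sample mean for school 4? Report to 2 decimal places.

60.25

Σ Nₕx̄ₕ = N·μ, so 9647·x̄_4 = 36136·66.52 − (8837·80.87 + 3032·61.81 + 6157·52.19 + 8463·70.80).
= 2403766.72 − 1822570.34 = 581196.38.
x̄_4 = 581196.38 / 9647 = 60.2463... → 60.25.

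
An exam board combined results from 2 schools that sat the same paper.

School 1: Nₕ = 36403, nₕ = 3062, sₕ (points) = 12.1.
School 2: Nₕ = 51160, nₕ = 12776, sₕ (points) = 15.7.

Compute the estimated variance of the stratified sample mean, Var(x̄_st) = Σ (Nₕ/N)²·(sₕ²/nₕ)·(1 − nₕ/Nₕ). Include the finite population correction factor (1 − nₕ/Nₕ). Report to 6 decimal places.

N = 87563. Term for each stratum: Wₕ²sₕ²/nₕ·(1−nₕ/Nₕ).
Var(x̄_st) = 0.007569028 + 0.004941331 = 0.012510358 → 0.012510.

0.012510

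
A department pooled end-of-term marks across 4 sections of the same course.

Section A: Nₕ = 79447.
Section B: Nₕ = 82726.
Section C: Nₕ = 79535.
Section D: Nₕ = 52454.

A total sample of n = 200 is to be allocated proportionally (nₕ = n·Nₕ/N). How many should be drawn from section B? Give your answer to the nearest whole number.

56

N = 79447 + 82726 + 79535 + 52454 = 294162.
n_B = 200·82726/294162 = 56.245... → 56.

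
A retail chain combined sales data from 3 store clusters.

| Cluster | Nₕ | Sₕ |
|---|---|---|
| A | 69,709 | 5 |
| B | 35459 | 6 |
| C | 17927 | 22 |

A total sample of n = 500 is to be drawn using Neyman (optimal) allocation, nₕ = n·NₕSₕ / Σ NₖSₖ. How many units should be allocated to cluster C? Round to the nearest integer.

Σ NₕSₕ = 69709·5 + 35459·6 + 17927·22 = 955693.
Share for C: 394394/955693 = 0.41268.
n_C = 500 × 0.41268 = 206.339... → 206.

206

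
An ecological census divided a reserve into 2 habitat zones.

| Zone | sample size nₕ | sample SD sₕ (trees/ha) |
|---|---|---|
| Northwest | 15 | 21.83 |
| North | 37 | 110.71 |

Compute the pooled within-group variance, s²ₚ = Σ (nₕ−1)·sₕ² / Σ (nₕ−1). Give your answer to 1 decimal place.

Degrees of freedom: 14 + 36 = 50.
Σ(nₕ−1)sₕ² = 14·476.5489 + 36·12256.7041 = 447913.0322.
s²ₚ = 447913.0322 / 50 = 8958.261... → 8958.3.

8958.3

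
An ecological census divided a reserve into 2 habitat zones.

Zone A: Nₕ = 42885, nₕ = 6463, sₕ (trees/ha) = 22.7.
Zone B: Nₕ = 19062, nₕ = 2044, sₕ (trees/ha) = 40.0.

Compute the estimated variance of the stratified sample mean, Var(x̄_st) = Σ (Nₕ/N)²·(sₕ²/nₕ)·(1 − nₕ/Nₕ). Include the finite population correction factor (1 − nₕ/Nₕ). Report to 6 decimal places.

0.098625

N = 61947. Term for each stratum: Wₕ²sₕ²/nₕ·(1−nₕ/Nₕ).
Var(x̄_st) = 0.032452354 + 0.066172191 = 0.098624545 → 0.098625.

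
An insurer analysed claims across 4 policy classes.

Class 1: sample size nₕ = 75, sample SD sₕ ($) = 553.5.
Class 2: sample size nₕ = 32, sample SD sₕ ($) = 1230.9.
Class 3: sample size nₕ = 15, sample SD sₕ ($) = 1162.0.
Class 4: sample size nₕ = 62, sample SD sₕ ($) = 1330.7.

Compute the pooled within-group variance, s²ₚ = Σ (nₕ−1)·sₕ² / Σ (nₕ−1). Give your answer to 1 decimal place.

Degrees of freedom: 74 + 31 + 14 + 61 = 180.
Σ(nₕ−1)sₕ² = 74·306362.25 + 31·1515114.81 + 14·1350244 + 61·1770762.49 = 196559293.5.
s²ₚ = 196559293.5 / 180 = 1091996.075 → 1091996.1.

1091996.1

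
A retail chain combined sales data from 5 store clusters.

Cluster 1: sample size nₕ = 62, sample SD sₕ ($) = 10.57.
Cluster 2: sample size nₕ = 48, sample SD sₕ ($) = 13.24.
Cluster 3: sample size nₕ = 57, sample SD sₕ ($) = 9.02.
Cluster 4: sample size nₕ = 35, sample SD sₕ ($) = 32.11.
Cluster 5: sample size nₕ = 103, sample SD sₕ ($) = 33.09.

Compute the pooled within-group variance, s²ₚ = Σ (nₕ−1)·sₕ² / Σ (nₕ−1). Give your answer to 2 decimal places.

Degrees of freedom: 61 + 47 + 56 + 34 + 102 = 300.
Σ(nₕ−1)sₕ² = 61·111.7249 + 47·175.2976 + 56·81.3604 + 34·1031.0521 + 102·1094.9481 = 166350.8661.
s²ₚ = 166350.8661 / 300 = 554.5029... → 554.50.

554.50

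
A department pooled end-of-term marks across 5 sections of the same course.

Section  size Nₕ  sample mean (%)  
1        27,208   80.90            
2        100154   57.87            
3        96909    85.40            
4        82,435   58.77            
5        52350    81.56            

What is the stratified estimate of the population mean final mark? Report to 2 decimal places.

N = 27208 + 100154 + 96909 + 82435 + 52350 = 359056.
Overall mean = Σ (Nₕ/N)·x̄ₕ — weight by population share, not a simple average.
Σ Nₕx̄ₕ = 27208·80.90 + 100154·57.87 + 96909·85.40 + 82435·58.77 + 52350·81.56 = 2201127.2 + 5795911.98 + 8276028.6 + 4844704.95 + 4269666 = 25387438.73.
Divide by N: 25387438.73 / 359056 = 70.7061... → 70.71.

70.71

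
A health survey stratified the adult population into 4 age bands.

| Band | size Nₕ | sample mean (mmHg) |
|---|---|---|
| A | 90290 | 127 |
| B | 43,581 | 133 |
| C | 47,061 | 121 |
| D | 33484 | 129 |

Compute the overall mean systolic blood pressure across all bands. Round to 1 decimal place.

x̄_st = (Σ Nₕx̄ₕ) / (Σ Nₕ) = (90290·127 + 43581·133 + 47061·121 + 33484·129) / 214416
= 27276920 / 214416 = 127.215... → 127.2.

127.2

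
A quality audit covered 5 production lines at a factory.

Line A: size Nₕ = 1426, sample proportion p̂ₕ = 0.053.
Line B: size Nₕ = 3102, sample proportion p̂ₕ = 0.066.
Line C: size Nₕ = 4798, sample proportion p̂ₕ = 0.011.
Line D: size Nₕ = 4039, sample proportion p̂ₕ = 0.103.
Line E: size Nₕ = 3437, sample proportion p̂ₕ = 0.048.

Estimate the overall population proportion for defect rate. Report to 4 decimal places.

Wₕ = Nₕ/N with N = 16802: 0.0849, 0.1846, 0.2856, 0.2404, 0.2046.
p̂_st = 0.0849·0.053 + 0.1846·0.066 + 0.2856·0.011 + 0.2404·0.103 + 0.2046·0.048 ≈ 0.054403... → 0.0544.

0.0544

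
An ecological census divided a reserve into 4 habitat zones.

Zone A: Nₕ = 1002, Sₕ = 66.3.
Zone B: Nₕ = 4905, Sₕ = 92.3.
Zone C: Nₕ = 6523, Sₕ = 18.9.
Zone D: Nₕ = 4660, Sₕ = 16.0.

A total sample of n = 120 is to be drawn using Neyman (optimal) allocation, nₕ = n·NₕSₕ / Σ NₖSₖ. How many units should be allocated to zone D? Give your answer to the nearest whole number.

A: NₕSₕ = 1002·66.3 = 66432.6
B: NₕSₕ = 4905·92.3 = 452731.5
C: NₕSₕ = 6523·18.9 = 123284.7
D: NₕSₕ = 4660·16.0 = 74560
Σ NₕSₕ = 717008.8.
n_D = 120·74560/717008.8 = 12.479... → 12.

12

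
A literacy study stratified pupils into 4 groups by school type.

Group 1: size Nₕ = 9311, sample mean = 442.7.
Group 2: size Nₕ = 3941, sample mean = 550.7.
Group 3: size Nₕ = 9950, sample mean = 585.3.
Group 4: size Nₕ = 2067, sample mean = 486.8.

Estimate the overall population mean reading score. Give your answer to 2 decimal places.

519.30

N = 25269; weights Wₕ = Nₕ/N = (0.3685, 0.1560, 0.3938, 0.0818).
x̄_st = Σ Wₕ·x̄ₕ = 0.3685·442.7 + 0.1560·550.7 + 0.3938·585.3 + 0.0818·486.8 ≈ 519.3019...
→ 519.30.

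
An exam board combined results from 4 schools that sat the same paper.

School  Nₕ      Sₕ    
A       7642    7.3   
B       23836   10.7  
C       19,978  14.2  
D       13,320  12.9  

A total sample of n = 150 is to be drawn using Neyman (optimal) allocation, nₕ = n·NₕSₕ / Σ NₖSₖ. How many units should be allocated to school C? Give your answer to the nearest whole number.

56

A: NₕSₕ = 7642·7.3 = 55786.6
B: NₕSₕ = 23836·10.7 = 255045.2
C: NₕSₕ = 19978·14.2 = 283687.6
D: NₕSₕ = 13320·12.9 = 171828
Σ NₕSₕ = 766347.4.
n_C = 150·283687.6/766347.4 = 55.527... → 56.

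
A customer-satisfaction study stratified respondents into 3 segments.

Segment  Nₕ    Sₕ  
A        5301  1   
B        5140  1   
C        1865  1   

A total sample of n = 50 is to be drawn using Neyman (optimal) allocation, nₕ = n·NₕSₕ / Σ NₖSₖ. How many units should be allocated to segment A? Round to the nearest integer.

22

Σ NₕSₕ = 5301·1 + 5140·1 + 1865·1 = 12306.
Share for A: 5301/12306 = 0.43077.
n_A = 50 × 0.43077 = 21.538... → 22.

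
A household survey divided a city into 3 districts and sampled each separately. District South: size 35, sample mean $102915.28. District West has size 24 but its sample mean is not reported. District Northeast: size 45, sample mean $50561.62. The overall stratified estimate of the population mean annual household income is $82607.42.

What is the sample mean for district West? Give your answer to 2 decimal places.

Σ Nₕx̄ₕ = N·μ, so 24·x̄_West = 104·82607.42 − (35·102915.28 + 45·50561.62).
= 8591171.68 − 5877307.7 = 2713863.98.
x̄_West = 2713863.98 / 24 = 113077.6658... → 113077.67.

113077.67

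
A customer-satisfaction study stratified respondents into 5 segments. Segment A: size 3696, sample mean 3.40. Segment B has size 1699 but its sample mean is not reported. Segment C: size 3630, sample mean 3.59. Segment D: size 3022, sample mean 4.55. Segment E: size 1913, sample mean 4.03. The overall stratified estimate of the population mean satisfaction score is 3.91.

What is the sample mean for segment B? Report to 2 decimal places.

4.43

N = 3696 + 1699 + 3630 + 3022 + 1913 = 13960.
Overall total = μ·N = 3.91·13960 = 54583.6.
Subtract the known strata: 3696·3.40 + 3630·3.59 + 3022·4.55 + 1913·4.03 = 47057.59.
Remaining total for segment B: 54583.6 − 47057.59 = 7526.01.
Divide by its size: 7526.01 / 1699 = 4.4297... → 4.43.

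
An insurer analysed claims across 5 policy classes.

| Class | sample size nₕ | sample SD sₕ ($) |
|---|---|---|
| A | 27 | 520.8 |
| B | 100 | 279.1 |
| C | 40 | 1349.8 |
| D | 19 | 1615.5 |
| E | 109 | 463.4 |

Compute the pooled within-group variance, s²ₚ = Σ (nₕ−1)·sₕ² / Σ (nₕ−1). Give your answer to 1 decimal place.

A: (27−1)·520.8² = 26·271232.64 = 7052048.64
B: (100−1)·279.1² = 99·77896.81 = 7711784.19
C: (40−1)·1349.8² = 39·1821960.04 = 71056441.56
D: (19−1)·1615.5² = 18·2609840.25 = 46977124.5
E: (109−1)·463.4² = 108·214739.56 = 23191872.48
Numerator = 155989271.37; denominator = Σ(nₕ−1) = 290.
s²ₚ = 155989271.37/290 = 537894.039... → 537894.0.

537894.0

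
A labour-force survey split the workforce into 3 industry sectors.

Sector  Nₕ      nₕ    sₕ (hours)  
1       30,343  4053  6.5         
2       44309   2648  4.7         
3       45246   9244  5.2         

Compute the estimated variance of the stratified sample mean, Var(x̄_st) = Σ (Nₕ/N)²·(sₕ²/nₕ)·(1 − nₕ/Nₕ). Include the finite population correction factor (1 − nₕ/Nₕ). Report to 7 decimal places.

0.0019811

N = 119898. Term for each stratum: Wₕ²sₕ²/nₕ·(1−nₕ/Nₕ).
Var(x̄_st) = 0.0005784627 + 0.0010712122 + 0.0003314589 = 0.0019811337 → 0.0019811.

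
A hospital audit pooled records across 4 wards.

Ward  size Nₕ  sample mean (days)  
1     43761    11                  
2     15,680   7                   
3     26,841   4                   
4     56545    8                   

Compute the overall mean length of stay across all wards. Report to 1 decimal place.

8.1

N = 43761 + 15680 + 26841 + 56545 = 142827.
Weight each subgroup mean by Nₕ/N and sum.
Σ Nₕx̄ₕ = 43761·11 + 15680·7 + 26841·4 + 56545·8 = 481371 + 109760 + 107364 + 452360 = 1150855.
Divide by N: 1150855 / 142827 = 8.058... → 8.1.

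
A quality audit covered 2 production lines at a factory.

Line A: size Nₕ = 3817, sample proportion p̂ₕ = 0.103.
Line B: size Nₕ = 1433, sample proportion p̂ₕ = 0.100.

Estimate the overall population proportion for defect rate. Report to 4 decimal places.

0.1022

Wₕ = Nₕ/N with N = 5250: 0.7270, 0.2730.
p̂_st = 0.7270·0.103 + 0.2730·0.100 ≈ 0.102181... → 0.1022.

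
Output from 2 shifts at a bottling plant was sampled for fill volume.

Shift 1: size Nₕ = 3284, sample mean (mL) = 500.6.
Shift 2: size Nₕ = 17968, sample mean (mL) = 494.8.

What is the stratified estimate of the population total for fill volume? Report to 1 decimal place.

10534536.8

Estimate total by summing Nₕ·x̄ₕ over strata.
3284·500.6 + 17968·494.8 = 1643970.4 + 8890566.4 = 10534536.8.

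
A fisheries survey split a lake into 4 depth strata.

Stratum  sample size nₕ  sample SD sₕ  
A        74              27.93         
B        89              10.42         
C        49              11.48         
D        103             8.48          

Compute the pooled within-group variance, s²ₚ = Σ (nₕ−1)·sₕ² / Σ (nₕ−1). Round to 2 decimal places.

257.75

A: (74−1)·27.93² = 73·780.0849 = 56946.1977
B: (89−1)·10.42² = 88·108.5764 = 9554.7232
C: (49−1)·11.48² = 48·131.7904 = 6325.9392
D: (103−1)·8.48² = 102·71.9104 = 7334.8608
Numerator = 80161.7209; denominator = Σ(nₕ−1) = 311.
s²ₚ = 80161.7209/311 = 257.7547... → 257.75.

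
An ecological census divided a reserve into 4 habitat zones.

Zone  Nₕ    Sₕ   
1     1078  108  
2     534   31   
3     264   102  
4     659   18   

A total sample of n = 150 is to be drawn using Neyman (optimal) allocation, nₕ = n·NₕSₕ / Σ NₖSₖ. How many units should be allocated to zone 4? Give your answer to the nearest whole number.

1: NₕSₕ = 1078·108 = 116424
2: NₕSₕ = 534·31 = 16554
3: NₕSₕ = 264·102 = 26928
4: NₕSₕ = 659·18 = 11862
Σ NₕSₕ = 171768.
n_4 = 150·11862/171768 = 10.359... → 10.

10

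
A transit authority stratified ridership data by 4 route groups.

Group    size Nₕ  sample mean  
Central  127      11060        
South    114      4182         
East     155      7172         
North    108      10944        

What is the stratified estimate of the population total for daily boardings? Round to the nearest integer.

Central: 127·11060 = 1404620
South: 114·4182 = 476748
East: 155·7172 = 1111660
North: 108·10944 = 1181952
τ̂ = Σ Nₕx̄ₕ = 4174980.

4174980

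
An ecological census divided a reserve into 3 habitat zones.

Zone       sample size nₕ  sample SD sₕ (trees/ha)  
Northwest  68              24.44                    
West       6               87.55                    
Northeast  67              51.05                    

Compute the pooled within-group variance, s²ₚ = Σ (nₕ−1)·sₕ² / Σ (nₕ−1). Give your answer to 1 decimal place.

Degrees of freedom: 67 + 5 + 66 = 138.
Σ(nₕ−1)sₕ² = 67·597.3136 + 5·7665.0025 + 66·2606.1025 = 250347.7887.
s²ₚ = 250347.7887 / 138 = 1814.114... → 1814.1.

1814.1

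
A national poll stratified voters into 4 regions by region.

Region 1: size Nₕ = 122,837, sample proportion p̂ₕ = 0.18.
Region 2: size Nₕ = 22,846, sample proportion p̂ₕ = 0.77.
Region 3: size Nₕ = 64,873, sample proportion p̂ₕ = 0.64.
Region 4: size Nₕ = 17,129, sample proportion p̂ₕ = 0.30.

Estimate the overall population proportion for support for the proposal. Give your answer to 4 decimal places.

N = 122837 + 22846 + 64873 + 17129 = 227685.
Overall proportion = Σ (Nₕ/N)·p̂ₕ.
Σ Nₕp̂ₕ = 22110.66 + 17591.42 + 41518.72 + 5138.7 = 86359.5.
86359.5 / 227685 = 0.379294... → 0.3793.

0.3793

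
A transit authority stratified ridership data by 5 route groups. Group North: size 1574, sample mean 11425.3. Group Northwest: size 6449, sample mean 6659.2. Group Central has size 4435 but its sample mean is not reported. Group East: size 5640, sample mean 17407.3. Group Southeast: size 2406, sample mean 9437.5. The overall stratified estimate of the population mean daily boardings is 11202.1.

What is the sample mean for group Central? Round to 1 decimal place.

Σ Nₕx̄ₕ = N·μ, so 4435·x̄_Central = 20504·11202.1 − (1574·11425.3 + 6449·6659.2 + 5640·17407.3 + 2406·9437.5).
= 229687858.4 − 181812400 = 47875458.4.
x̄_Central = 47875458.4 / 4435 = 10794.917... → 10794.9.

10794.9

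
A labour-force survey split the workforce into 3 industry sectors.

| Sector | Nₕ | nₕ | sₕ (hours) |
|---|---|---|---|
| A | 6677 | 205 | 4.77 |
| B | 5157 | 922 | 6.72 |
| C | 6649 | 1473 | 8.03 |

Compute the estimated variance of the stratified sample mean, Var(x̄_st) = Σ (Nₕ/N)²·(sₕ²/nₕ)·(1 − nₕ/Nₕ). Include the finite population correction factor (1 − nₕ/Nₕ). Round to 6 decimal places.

N = 18483; Wₕ = Nₕ/N.
sector A: (6677/18483)²·4.77²/205·(1 − 205/6677) = 0.014039701
sector B: (5157/18483)²·6.72²/922·(1 − 922/5157) = 0.003131218
sector C: (6649/18483)²·8.03²/1473·(1 − 1473/6649) = 0.004409954
Sum = 0.021580872 → 0.021581.

0.021581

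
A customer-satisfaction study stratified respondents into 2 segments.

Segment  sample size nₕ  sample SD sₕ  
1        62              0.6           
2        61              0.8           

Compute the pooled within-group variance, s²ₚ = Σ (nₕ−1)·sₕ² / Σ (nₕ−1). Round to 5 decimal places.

Degrees of freedom: 61 + 60 = 121.
Σ(nₕ−1)sₕ² = 61·0.36 + 60·0.64 = 60.36.
s²ₚ = 60.36 / 121 = 0.4988430... → 0.49884.

0.49884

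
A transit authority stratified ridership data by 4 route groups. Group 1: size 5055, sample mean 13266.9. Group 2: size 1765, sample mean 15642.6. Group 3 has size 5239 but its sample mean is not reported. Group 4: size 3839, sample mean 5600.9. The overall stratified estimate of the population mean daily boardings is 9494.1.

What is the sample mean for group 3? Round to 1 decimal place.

6635.2

N = 5055 + 1765 + 5239 + 3839 = 15898.
Overall total = μ·N = 9494.1·15898 = 150937201.8.
Subtract the known strata: 5055·13266.9 + 1765·15642.6 + 3839·5600.9 = 116175223.6.
Remaining total for group 3: 150937201.8 − 116175223.6 = 34761978.2.
Divide by its size: 34761978.2 / 5239 = 6635.232... → 6635.2.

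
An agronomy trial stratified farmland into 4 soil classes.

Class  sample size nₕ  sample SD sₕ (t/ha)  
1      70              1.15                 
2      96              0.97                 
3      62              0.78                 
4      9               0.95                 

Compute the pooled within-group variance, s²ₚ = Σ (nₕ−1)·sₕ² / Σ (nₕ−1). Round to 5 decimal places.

0.96554

1: (70−1)·1.15² = 69·1.3225 = 91.2525
2: (96−1)·0.97² = 95·0.9409 = 89.3855
3: (62−1)·0.78² = 61·0.6084 = 37.1124
4: (9−1)·0.95² = 8·0.9025 = 7.22
Numerator = 224.9704; denominator = Σ(nₕ−1) = 233.
s²ₚ = 224.9704/233 = 0.9655382... → 0.96554.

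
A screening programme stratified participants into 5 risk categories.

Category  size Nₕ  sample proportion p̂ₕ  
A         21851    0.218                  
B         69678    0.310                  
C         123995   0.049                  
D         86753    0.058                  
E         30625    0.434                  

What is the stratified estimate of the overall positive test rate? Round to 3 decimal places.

N = 21851 + 69678 + 123995 + 86753 + 30625 = 332902.
Overall proportion = Σ (Nₕ/N)·p̂ₕ.
Σ Nₕp̂ₕ = 4763.518 + 21600.18 + 6075.755 + 5031.674 + 13291.25 = 50762.377.
50762.377 / 332902 = 0.15248... → 0.152.

0.152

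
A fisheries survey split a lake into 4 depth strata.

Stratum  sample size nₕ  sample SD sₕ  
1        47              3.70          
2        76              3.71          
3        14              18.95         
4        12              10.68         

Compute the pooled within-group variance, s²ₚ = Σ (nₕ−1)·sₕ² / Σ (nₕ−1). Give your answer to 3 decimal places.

Degrees of freedom: 46 + 75 + 13 + 11 = 145.
Σ(nₕ−1)sₕ² = 46·13.69 + 75·13.7641 + 13·359.1025 + 11·114.0624 = 7585.0664.
s²ₚ = 7585.0664 / 145 = 52.31080... → 52.311.

52.311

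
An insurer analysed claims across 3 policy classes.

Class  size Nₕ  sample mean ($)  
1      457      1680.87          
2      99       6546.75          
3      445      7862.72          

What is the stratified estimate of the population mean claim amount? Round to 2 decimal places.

N = 1001; weights Wₕ = Nₕ/N = (0.4565, 0.0989, 0.4446).
x̄_st = Σ Wₕ·x̄ₕ = 0.4565·1680.87 + 0.0989·6546.75 + 0.4446·7862.72 ≈ 4910.2860...
→ 4910.29.

4910.29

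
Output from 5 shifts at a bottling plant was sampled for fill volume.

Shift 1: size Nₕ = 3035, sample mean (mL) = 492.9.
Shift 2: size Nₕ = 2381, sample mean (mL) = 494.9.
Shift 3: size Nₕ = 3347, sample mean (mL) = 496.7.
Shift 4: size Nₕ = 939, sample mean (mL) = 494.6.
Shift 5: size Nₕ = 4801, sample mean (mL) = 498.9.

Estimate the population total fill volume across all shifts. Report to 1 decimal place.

7196411.6

1: 3035·492.9 = 1495951.5
2: 2381·494.9 = 1178356.9
3: 3347·496.7 = 1662454.9
4: 939·494.6 = 464429.4
5: 4801·498.9 = 2395218.9
τ̂ = Σ Nₕx̄ₕ = 7196411.6.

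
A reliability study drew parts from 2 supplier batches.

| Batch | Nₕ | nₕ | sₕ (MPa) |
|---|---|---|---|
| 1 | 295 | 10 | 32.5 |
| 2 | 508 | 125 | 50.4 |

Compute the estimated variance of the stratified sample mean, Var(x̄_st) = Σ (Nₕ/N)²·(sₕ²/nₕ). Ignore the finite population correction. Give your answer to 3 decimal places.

22.388

N = 803; Wₕ = Nₕ/N.
batch 1: (295/803)²·32.5²/10 = 14.255408
batch 2: (508/803)²·50.4²/125 = 8.132937
Sum = 22.388345 → 22.388.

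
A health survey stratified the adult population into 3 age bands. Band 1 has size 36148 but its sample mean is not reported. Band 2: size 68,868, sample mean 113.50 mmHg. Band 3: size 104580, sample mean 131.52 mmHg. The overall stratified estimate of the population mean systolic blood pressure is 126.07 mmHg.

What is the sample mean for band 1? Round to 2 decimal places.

134.25

Σ Nₕx̄ₕ = N·μ, so 36148·x̄_1 = 209596·126.07 − (68868·113.50 + 104580·131.52).
= 26423767.72 − 21570879.6 = 4852888.12.
x̄_1 = 4852888.12 / 36148 = 134.2505... → 134.25.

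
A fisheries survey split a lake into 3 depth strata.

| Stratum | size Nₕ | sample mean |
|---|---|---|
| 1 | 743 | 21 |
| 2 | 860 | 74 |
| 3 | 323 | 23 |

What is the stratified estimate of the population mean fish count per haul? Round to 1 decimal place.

N = 1926; weights Wₕ = Nₕ/N = (0.3858, 0.4465, 0.1677).
x̄_st = Σ Wₕ·x̄ₕ = 0.3858·21 + 0.4465·74 + 0.1677·23 ≈ 45.001...
→ 45.0.

45.0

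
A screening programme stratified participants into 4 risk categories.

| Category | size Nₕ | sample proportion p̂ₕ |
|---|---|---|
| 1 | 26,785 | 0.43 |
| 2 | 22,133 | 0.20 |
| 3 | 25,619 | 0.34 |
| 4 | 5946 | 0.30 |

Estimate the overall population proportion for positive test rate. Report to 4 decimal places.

N = 26785 + 22133 + 25619 + 5946 = 80483.
Overall proportion = Σ (Nₕ/N)·p̂ₕ.
Σ Nₕp̂ₕ = 11517.55 + 4426.6 + 8710.46 + 1783.8 = 26438.41.
26438.41 / 80483 = 0.328497... → 0.3285.

0.3285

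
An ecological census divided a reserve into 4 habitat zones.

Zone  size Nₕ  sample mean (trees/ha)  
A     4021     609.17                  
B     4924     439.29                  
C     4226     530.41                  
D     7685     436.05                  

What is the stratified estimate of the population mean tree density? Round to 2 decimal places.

489.31

N = 4021 + 4924 + 4226 + 7685 = 20856.
The stratified mean weights each stratum mean by its population share Nₕ/N.
Σ Nₕx̄ₕ = 4021·609.17 + 4924·439.29 + 4226·530.41 + 7685·436.05 = 2449472.57 + 2163063.96 + 2241512.66 + 3351044.25 = 10205093.44.
Divide by N: 10205093.44 / 20856 = 489.3121... → 489.31.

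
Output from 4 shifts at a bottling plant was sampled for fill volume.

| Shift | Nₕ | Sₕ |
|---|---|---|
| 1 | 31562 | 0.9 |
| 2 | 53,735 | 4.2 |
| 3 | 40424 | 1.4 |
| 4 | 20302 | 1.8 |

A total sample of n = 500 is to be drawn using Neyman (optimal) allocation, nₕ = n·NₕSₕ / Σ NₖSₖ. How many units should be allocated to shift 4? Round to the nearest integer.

Σ NₕSₕ = 31562·0.9 + 53735·4.2 + 40424·1.4 + 20302·1.8 = 347230.
Share for 4: 36543.6/347230 = 0.10524.
n_4 = 500 × 0.10524 = 52.622... → 53.

53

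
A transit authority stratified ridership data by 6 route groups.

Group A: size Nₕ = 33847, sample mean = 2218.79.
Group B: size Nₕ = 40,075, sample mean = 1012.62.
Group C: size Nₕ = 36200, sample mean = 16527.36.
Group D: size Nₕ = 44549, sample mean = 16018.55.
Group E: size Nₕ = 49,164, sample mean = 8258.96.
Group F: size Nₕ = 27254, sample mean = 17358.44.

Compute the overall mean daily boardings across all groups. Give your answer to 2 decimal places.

9981.92

x̄_st = (Σ Nₕx̄ₕ) / (Σ Nₕ) = (33847·2218.79 + 40075·1012.62 + 36200·16527.36 + 44549·16018.55 + 49164·8258.96 + 27254·17358.44) / 231089
= 2306711380.78 / 231089 = 9981.9177... → 9981.92.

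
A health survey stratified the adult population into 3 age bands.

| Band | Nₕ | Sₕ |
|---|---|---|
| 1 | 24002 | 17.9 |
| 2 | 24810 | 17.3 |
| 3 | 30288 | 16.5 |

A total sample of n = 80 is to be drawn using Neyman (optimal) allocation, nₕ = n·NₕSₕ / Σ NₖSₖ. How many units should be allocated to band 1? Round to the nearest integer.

25

Σ NₕSₕ = 24002·17.9 + 24810·17.3 + 30288·16.5 = 1358600.8.
Share for 1: 429635.8/1358600.8 = 0.31623.
n_1 = 80 × 0.31623 = 25.299... → 25.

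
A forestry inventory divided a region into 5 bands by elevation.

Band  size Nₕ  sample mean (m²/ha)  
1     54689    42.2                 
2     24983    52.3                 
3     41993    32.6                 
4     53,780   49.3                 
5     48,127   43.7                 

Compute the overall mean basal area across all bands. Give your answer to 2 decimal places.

43.56

N = 54689 + 24983 + 41993 + 53780 + 48127 = 223572.
The stratified mean weights each stratum mean by its population share Nₕ/N.
Σ Nₕx̄ₕ = 54689·42.2 + 24983·52.3 + 41993·32.6 + 53780·49.3 + 48127·43.7 = 2307875.8 + 1306610.9 + 1368971.8 + 2651354 + 2103149.9 = 9737962.4.
Divide by N: 9737962.4 / 223572 = 43.5563... → 43.56.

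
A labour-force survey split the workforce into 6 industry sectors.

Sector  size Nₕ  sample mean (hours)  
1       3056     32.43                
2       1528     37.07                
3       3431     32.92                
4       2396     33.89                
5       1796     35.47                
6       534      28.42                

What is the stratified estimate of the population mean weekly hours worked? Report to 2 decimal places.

N = 3056 + 1528 + 3431 + 2396 + 1796 + 534 = 12741.
Weight each subgroup mean by Nₕ/N and sum.
Σ Nₕx̄ₕ = 3056·32.43 + 1528·37.07 + 3431·32.92 + 2396·33.89 + 1796·35.47 + 534·28.42 = 99106.08 + 56642.96 + 112948.52 + 81200.44 + 63704.12 + 15176.28 = 428778.4.
Divide by N: 428778.4 / 12741 = 33.6534... → 33.65.

33.65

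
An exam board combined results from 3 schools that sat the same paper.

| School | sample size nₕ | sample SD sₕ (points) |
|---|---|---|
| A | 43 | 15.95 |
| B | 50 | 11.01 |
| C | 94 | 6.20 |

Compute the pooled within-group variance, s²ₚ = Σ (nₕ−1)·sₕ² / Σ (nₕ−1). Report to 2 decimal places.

Degrees of freedom: 42 + 49 + 93 = 184.
Σ(nₕ−1)sₕ² = 42·254.4025 + 49·121.2201 + 93·38.44 = 20199.6099.
s²ₚ = 20199.6099 / 184 = 109.7805... → 109.78.

109.78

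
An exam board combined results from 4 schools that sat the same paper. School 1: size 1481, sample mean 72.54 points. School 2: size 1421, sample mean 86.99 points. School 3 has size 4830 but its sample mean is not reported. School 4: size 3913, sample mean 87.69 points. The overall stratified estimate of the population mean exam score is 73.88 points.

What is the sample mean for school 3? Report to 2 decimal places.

Σ Nₕx̄ₕ = N·μ, so 4830·x̄_3 = 11645·73.88 − (1481·72.54 + 1421·86.99 + 3913·87.69).
= 860332.6 − 574175.5 = 286157.1.
x̄_3 = 286157.1 / 4830 = 59.2458... → 59.25.

59.25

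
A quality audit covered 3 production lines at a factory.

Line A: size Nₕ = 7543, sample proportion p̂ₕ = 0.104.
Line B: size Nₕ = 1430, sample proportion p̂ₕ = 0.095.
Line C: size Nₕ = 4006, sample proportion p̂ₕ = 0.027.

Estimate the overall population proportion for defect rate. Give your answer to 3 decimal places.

0.079

Wₕ = Nₕ/N with N = 12979: 0.5812, 0.1102, 0.3087.
p̂_st = 0.5812·0.104 + 0.1102·0.095 + 0.3087·0.027 ≈ 0.07924... → 0.079.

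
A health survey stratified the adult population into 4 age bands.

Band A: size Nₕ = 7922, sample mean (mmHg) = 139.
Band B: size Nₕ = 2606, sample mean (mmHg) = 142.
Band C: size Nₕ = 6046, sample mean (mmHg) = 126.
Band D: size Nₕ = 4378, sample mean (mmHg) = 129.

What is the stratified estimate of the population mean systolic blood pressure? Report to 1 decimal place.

N = 7922 + 2606 + 6046 + 4378 = 20952.
The stratified mean weights each stratum mean by its population share Nₕ/N.
Σ Nₕx̄ₕ = 7922·139 + 2606·142 + 6046·126 + 4378·129 = 1101158 + 370052 + 761796 + 564762 = 2797768.
Divide by N: 2797768 / 20952 = 133.532... → 133.5.

133.5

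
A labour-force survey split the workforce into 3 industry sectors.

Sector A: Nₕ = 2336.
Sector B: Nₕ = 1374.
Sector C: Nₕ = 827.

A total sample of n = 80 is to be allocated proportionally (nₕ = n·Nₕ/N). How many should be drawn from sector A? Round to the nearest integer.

N = 2336 + 1374 + 827 = 4537.
n_A = 80·2336/4537 = 41.190... → 41.

41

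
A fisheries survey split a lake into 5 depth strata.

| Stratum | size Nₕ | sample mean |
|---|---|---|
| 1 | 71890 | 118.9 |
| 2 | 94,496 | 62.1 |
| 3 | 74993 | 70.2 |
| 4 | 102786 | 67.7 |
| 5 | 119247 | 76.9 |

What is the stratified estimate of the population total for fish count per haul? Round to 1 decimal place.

35809137.7

Population total = Σ Nₕ·x̄ₕ (each stratum's size times its mean).
71890·118.9 + 94496·62.1 + 74993·70.2 + 102786·67.7 + 119247·76.9 = 8547721 + 5868201.6 + 5264508.6 + 6958612.2 + 9170094.3 = 35809137.7.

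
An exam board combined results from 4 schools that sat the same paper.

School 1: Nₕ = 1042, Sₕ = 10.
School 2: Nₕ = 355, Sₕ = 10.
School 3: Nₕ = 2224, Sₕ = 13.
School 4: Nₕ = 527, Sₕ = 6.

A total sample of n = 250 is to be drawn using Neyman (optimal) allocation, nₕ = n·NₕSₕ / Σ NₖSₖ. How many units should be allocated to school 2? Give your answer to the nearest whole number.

1: NₕSₕ = 1042·10 = 10420
2: NₕSₕ = 355·10 = 3550
3: NₕSₕ = 2224·13 = 28912
4: NₕSₕ = 527·6 = 3162
Σ NₕSₕ = 46044.
n_2 = 250·3550/46044 = 19.275... → 19.

19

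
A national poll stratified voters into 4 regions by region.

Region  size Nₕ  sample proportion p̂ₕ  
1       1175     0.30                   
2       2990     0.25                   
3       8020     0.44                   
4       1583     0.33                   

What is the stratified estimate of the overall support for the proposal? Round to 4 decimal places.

0.3741

N = 1175 + 2990 + 8020 + 1583 = 13768.
Overall proportion = Σ (Nₕ/N)·p̂ₕ.
Σ Nₕp̂ₕ = 352.5 + 747.5 + 3528.8 + 522.39 = 5151.19.
5151.19 / 13768 = 0.374142... → 0.3741.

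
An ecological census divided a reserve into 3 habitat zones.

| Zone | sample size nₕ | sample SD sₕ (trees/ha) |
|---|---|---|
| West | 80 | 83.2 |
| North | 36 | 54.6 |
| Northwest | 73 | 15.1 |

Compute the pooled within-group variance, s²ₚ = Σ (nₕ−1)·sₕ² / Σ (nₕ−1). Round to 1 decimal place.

3589.3

West: (80−1)·83.2² = 79·6922.24 = 546856.96
North: (36−1)·54.6² = 35·2981.16 = 104340.6
Northwest: (73−1)·15.1² = 72·228.01 = 16416.72
Numerator = 667614.28; denominator = Σ(nₕ−1) = 186.
s²ₚ = 667614.28/186 = 3589.324... → 3589.3.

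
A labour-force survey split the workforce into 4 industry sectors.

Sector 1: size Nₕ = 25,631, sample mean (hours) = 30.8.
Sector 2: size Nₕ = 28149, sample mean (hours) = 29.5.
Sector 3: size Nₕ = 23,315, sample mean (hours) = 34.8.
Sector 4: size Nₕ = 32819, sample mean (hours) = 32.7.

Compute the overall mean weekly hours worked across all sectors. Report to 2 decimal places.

N = 109914; weights Wₕ = Nₕ/N = (0.2332, 0.2561, 0.2121, 0.2986).
x̄_st = Σ Wₕ·x̄ₕ = 0.2332·30.8 + 0.2561·29.5 + 0.2121·34.8 + 0.2986·32.7 ≈ 31.8829...
→ 31.88.

31.88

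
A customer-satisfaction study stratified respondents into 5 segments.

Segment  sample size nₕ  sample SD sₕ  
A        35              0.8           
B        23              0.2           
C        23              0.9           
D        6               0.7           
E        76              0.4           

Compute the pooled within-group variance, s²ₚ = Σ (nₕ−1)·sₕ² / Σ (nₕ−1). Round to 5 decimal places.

0.34753

A: (35−1)·0.8² = 34·0.64 = 21.76
B: (23−1)·0.2² = 22·0.04 = 0.88
C: (23−1)·0.9² = 22·0.81 = 17.82
D: (6−1)·0.7² = 5·0.49 = 2.45
E: (76−1)·0.4² = 75·0.16 = 12
Numerator = 54.91; denominator = Σ(nₕ−1) = 158.
s²ₚ = 54.91/158 = 0.3475316... → 0.34753.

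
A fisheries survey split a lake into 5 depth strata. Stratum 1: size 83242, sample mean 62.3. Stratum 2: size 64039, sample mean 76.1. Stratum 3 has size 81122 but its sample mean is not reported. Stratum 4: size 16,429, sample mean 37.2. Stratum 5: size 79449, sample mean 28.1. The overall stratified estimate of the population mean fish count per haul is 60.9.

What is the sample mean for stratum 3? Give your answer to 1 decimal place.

84.4

Σ Nₕx̄ₕ = N·μ, so 81122·x̄_3 = 324281·60.9 − (83242·62.3 + 64039·76.1 + 16429·37.2 + 79449·28.1).
= 19748712.9 − 12903020.2 = 6845692.7.
x̄_3 = 6845692.7 / 81122 = 84.388... → 84.4.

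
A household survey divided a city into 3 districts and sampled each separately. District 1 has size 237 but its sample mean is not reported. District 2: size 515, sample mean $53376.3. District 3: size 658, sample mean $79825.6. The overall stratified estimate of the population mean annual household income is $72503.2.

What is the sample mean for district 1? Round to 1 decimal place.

93736.2

N = 237 + 515 + 658 = 1410.
Overall total = μ·N = 72503.2·1410 = 102229512.
Subtract the known strata: 515·53376.3 + 658·79825.6 = 80014039.3.
Remaining total for district 1: 102229512 − 80014039.3 = 22215472.7.
Divide by its size: 22215472.7 / 237 = 93736.172... → 93736.2.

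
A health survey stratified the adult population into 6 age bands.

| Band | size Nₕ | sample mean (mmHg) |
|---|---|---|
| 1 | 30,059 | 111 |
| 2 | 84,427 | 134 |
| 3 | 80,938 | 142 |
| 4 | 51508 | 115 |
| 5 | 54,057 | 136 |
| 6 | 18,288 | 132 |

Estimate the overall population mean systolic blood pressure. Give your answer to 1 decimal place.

131.0

N = 319277; weights Wₕ = Nₕ/N = (0.0941, 0.2644, 0.2535, 0.1613, 0.1693, 0.0573).
x̄_st = Σ Wₕ·x̄ₕ = 0.0941·111 + 0.2644·134 + 0.2535·142 + 0.1613·115 + 0.1693·136 + 0.0573·132 ≈ 131.021...
→ 131.0.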